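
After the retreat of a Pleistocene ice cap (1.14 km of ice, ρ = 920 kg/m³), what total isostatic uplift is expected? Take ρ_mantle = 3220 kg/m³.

Removing the load lets mantle flow back in; uplift u satisfies ρ_ice t = ρ_m u.
u = t ρ_ice/ρ_m = 1.14 km × 920/3220 = 0.326 km.

0.326 km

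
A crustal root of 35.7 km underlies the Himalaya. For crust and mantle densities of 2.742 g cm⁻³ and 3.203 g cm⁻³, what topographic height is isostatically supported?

Balancing pressure at the compensation depth: ρ_c h = (ρ_m − ρ_c) r.
h = r (ρ_m − ρ_c) / ρ_c = 35.7 km × (3.203 − 2.742) / 2.742 = 6 km.

6 km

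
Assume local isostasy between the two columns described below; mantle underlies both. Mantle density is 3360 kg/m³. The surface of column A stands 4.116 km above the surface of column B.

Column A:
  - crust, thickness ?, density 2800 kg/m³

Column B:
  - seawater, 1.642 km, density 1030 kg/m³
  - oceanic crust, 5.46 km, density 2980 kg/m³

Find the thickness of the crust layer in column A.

Take the compensation level at the base of the deeper column (depth z_c below the surface of column A) and equate Σ ρ_i t_i down to z_c; mantle fills any gap and the z_c terms cancel.
Column A: x×2800 + (z_c − 0 − x)×3360
Column B: 4.116×0 + 1.642×1030 + 5.46×2980 + (z_c − 4.116 − 7.102)×3360
The z_c×3360 term appears on both sides and cancels. Collect the known terms of each column as K = Σ(ρt)_known − 3360 × (depth of known layers): K_A = 0 − 3360×0 = 0; K_B = 17962.06 − 3360×(4.116 + 7.102) = −19730.42.
Balance: K_A − x×(3360 − 2800) = K_B, so x = (K_A − K_B)/(3360 − 2800) = 19730.4/560 = 35.2 km.

35.2 km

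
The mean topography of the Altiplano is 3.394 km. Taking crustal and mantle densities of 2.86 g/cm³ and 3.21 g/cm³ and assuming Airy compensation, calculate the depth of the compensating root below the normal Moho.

Equating mass per unit area of the two columns: the weight of the topography is balanced by the buoyancy of the root, ρ_c h = (ρ_m − ρ_c) r.
r = h · ρ_c / (ρ_m − ρ_c) = 3.394 km × 2.86 / (3.21 − 2.86) = 27.7 km.

27.7 km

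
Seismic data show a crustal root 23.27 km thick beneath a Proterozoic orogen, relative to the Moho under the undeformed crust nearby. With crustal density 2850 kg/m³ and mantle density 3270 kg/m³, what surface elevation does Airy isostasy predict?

3.43 km

For local isostatic compensation: ρ_c h = (ρ_m − ρ_c) r.
h = r (ρ_m − ρ_c) / ρ_c = 23.27 km × (3270 − 2850) / 2850 = 3.43 km.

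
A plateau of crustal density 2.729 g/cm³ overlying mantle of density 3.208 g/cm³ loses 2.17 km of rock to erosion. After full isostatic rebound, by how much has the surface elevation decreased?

0.324 km

Rebound u = e ρ_c/ρ_m = 2.17 km × 2.729/3.208 = 1.846 km.
Net surface drop = e − u = 2.17 km − 1.846 km = e (ρ_m − ρ_c)/ρ_m = 0.324 km.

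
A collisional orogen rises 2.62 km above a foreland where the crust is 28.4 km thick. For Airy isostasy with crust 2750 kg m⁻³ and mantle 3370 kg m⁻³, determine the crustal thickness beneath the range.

Root depth r = h ρ_c / (ρ_m − ρ_c) = 2.62 km × 2750 / 620 = 11.62 km.
Total thickness = T + h + r = 28.4 km + 2.62 km + 11.62 km = 42.6 km.

42.6 km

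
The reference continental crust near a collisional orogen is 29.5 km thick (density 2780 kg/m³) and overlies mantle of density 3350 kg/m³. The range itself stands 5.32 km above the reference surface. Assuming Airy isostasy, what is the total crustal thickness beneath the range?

60.8 km

Root depth r = h ρ_c / (ρ_m − ρ_c) = 5.32 km × 2780 / 570 = 25.95 km.
Total thickness = T + h + r = 29.5 km + 5.32 km + 25.95 km = 60.8 km.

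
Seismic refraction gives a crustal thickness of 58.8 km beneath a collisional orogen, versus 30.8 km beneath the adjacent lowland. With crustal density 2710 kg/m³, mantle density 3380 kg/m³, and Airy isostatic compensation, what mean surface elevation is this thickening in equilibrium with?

Excess crust Δ = 58.8 km − 30.8 km = 28 km, split between elevation h and root r with h + r = Δ.
Airy balance ρ_c h = (ρ_m − ρ_c) r gives r = h ρ_c/(ρ_m − ρ_c), so h (1 + ρ_c/(ρ_m − ρ_c)) = Δ, i.e. h = Δ (ρ_m − ρ_c)/ρ_m.
h = 28 km × 670/3380 = 5.55 km.

5.55 km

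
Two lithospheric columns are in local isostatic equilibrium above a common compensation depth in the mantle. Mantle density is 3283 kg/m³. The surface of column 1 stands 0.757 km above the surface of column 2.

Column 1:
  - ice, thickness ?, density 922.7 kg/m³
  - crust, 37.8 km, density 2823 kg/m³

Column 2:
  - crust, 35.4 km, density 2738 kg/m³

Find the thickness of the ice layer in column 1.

Take the compensation level at the base of the deeper column (depth z_c below the surface of column 1) and equate Σ ρ_i t_i down to z_c; mantle fills any gap and the z_c terms cancel.
Column 1: x×922.7 + 37.8×2823 + (z_c − 37.8 − x)×3283
Column 2: 0.757×0 + 35.4×2738 + (z_c − 0.757 − 35.4)×3283
The z_c×3283 term appears on both sides and cancels. Collect the known terms of each column as K = Σ(ρt)_known − 3283 × (depth of known layers): K_1 = 106709.4 − 3283×37.8 = −17388; K_2 = 96925.2 − 3283×(0.757 + 35.4) = −21778.231.
Balance: K_1 − x×(3283 − 922.7) = K_2, so x = (K_1 − K_2)/(3283 − 922.7) = 4390.23/2360.3 = 1.86 km.

1.86 km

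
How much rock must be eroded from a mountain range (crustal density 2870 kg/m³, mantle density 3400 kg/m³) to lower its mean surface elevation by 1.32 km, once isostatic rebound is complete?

Net drop Δ = e − u = e − e ρ_c/ρ_m = e (ρ_m − ρ_c)/ρ_m.
e = Δ ρ_m/(ρ_m − ρ_c) = 1.32 km × 3400/530 = 8.47 km.

8.47 km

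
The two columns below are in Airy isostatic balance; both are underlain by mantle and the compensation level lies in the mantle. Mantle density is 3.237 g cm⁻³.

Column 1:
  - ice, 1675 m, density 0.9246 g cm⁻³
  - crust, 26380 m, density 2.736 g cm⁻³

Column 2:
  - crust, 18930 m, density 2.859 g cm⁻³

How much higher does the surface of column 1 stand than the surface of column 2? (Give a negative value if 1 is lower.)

For any compensation level in the mantle, the mantle terms cancel and isostasy reduces to e = (Σt_1 − Σt_2) − (Σ(ρt)_1 − Σ(ρt)_2) / ρ_m.
Σt_1 = 28055 m; Σt_2 = 18930 m; Σ(ρt)_1 = 73724.385; Σ(ρt)_2 = 54120.87 (in m·g cm⁻³).
e = (28055 − 18930) − (73724.385 − 54120.87) / 3.237 = 3070 m.

3070 m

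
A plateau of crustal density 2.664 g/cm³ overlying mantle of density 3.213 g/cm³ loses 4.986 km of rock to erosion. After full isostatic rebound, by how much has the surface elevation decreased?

0.852 km

Rebound u = e ρ_c/ρ_m = 4.986 km × 2.664/3.213 = 4.134 km.
Net surface drop = e − u = 4.986 km − 4.134 km = e (ρ_m − ρ_c)/ρ_m = 0.852 km.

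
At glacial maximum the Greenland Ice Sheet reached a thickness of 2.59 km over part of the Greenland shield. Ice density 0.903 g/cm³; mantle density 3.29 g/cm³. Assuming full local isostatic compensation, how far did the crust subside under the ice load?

In Airy isostatic equilibrium: the ice load ρ_ice t is balanced by mantle displaced below, ρ_m s.
s = t ρ_ice / ρ_m = 2.59 km × 0.903/3.29 = 0.711 km.

0.711 km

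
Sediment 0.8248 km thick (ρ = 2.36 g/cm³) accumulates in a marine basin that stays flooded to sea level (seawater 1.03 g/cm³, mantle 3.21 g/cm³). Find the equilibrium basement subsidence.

Submarine loading: the sediment displaces seawater, and the subsidence is in turn flooded, so s (ρ_m − ρ_w) = t (ρ_sed − ρ_w).
s = 0.8248 km × (2.36 − 1.03) / (3.21 − 1.03) = 0.503 km.

0.503 km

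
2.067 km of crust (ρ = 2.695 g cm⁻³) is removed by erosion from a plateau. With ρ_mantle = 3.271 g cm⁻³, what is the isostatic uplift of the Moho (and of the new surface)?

1.7 km

Unloading: uplift u = e ρ_c/ρ_m = 2.067 km × 2.695/3.271 = 1.7 km.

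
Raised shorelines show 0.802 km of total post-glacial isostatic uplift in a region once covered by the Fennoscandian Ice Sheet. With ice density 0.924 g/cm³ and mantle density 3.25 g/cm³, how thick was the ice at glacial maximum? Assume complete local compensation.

2.82 km

u = t ρ_ice/ρ_m → t = u ρ_m/ρ_ice = 0.802 km × 3.25/0.924 = 2.82 km.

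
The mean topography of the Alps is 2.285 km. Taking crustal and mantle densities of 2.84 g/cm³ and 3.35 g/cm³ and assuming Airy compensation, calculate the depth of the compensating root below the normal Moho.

Equating mass per unit area of the two columns: the weight of the topography is balanced by the buoyancy of the root, ρ_c h = (ρ_m − ρ_c) r.
r = h · ρ_c / (ρ_m − ρ_c) = 2.285 km × 2.84 / (3.35 − 2.84) = 12.7 km.

12.7 km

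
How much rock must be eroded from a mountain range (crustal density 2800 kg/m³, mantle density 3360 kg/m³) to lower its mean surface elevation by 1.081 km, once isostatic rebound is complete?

Net drop Δ = e − u = e − e ρ_c/ρ_m = e (ρ_m − ρ_c)/ρ_m.
e = Δ ρ_m/(ρ_m − ρ_c) = 1.081 km × 3360/560 = 6.49 km.

6.49 km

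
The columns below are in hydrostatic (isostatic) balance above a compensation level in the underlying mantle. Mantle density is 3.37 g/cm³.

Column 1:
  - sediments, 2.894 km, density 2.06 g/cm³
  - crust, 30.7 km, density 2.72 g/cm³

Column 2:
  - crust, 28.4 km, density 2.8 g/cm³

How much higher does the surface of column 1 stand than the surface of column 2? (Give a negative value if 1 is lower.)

For any compensation level in the mantle, the mantle terms cancel and isostasy reduces to e = (Σt_1 − Σt_2) − (Σ(ρt)_1 − Σ(ρt)_2) / ρ_m.
Σt_1 = 33.594 km; Σt_2 = 28.4 km; Σ(ρt)_1 = 89.46564; Σ(ρt)_2 = 79.52 (in km·g/cm³).
e = (33.594 − 28.4) − (89.46564 − 79.52) / 3.37 = 2.24 km.

2.24 km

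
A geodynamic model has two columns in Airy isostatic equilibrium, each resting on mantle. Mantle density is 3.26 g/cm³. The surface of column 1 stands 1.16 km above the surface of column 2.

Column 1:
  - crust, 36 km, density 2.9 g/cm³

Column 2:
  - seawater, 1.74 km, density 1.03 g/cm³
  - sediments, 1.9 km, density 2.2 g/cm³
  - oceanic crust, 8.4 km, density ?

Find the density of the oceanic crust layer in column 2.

Take the compensation level at the base of the deeper column (depth z_c below the surface of column 1) and equate Σ ρ_i t_i down to z_c; mantle fills any gap and the z_c terms cancel.
Column 1: 36×2.9 + (z_c − 36)×3.26
Column 2: 1.16×0 + 1.74×1.03 + 1.9×2.2 + 8.4×ρ + (z_c − 1.16 − 12.04)×3.26
The z_c×3.26 term appears on both sides and cancels. Collect the known terms of each column as K = Σ(ρt)_known − 3.26 × (depth of known layers): K_1 = 104.4 − 3.26×36 = −12.96; K_2 = 5.9722 − 3.26×(1.16 + 12.04) = −37.0598.
Balance: K_1 = K_2 + 8.4×ρ, so ρ = (K_1 − K_2)/8.4 = 24.0998/8.4 = 2.87 g/cm³.

2.87 g/cm³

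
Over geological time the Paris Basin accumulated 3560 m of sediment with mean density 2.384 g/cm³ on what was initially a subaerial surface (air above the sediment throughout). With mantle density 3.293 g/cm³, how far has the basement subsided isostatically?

2580 m

Subaerial load: s = t ρ_sed / ρ_m = 3560 m × 2.384/3.293 = 2580 m.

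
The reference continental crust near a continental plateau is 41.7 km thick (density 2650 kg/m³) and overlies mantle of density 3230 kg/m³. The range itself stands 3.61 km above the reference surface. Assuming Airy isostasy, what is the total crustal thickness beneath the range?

Root depth r = h ρ_c / (ρ_m − ρ_c) = 3.61 km × 2650 / 580 = 16.49 km.
Total thickness = T + h + r = 41.7 km + 3.61 km + 16.49 km = 61.8 km.

61.8 km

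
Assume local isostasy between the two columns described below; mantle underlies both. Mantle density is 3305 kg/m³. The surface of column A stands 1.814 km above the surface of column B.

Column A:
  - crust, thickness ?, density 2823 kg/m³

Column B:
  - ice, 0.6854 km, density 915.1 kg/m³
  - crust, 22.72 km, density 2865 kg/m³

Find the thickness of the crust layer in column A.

Take the compensation level at the base of the deeper column (depth z_c below the surface of column A) and equate Σ ρ_i t_i down to z_c; mantle fills any gap and the z_c terms cancel.
Column A: x×2823 + (z_c − 0 − x)×3305
Column B: 1.814×0 + 0.6854×915.1 + 22.72×2865 + (z_c − 1.814 − 23.4054)×3305
The z_c×3305 term appears on both sides and cancels. Collect the known terms of each column as K = Σ(ρt)_known − 3305 × (depth of known layers): K_A = 0 − 3305×0 = 0; K_B = 65720.0095 − 3305×(1.814 + 23.4054) = −17630.1075.
Balance: K_A − x×(3305 − 2823) = K_B, so x = (K_A − K_B)/(3305 − 2823) = 17630.1/482 = 36.6 km.

36.6 km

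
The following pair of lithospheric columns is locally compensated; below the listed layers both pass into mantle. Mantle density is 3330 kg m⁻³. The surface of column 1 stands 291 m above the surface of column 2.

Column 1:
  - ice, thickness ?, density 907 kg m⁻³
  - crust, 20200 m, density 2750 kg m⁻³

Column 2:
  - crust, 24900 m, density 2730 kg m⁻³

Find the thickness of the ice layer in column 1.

1730 m

Take the compensation level at the base of the deeper column (depth z_c below the surface of column 1) and equate Σ ρ_i t_i down to z_c; mantle fills any gap and the z_c terms cancel.
Column 1: x×907 + 20200×2750 + (z_c − 20200 − x)×3330
Column 2: 291×0 + 24900×2730 + (z_c − 291 − 24900)×3330
The z_c×3330 term appears on both sides and cancels. Collect the known terms of each column as K = Σ(ρt)_known − 3330 × (depth of known layers): K_1 = 55550000 − 3330×20200 = −11716000; K_2 = 67977000 − 3330×(291 + 24900) = −15909030.
Balance: K_1 − x×(3330 − 907) = K_2, so x = (K_1 − K_2)/(3330 − 907) = 4193030/2423 = 1730 m.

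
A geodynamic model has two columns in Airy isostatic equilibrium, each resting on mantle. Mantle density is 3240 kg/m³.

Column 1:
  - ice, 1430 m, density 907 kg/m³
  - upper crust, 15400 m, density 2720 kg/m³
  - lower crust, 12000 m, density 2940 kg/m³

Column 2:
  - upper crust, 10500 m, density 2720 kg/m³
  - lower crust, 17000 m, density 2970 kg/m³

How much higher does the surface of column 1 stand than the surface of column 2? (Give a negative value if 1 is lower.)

1510 m

For any compensation level in the mantle, the mantle terms cancel and isostasy reduces to e = (Σt_1 − Σt_2) − (Σ(ρt)_1 − Σ(ρt)_2) / ρ_m.
Σt_1 = 28830 m; Σt_2 = 27500 m; Σ(ρt)_1 = 78465010; Σ(ρt)_2 = 79050000 (in m·kg/m³).
e = (28830 − 27500) − (78465010 − 79050000) / 3240 = 1510 m.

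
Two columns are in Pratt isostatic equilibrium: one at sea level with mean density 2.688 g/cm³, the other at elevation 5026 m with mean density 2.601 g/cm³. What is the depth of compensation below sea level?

ρ_ref D = ρ (D + h) → D (ρ_ref − ρ) = ρ h.
D = ρ h/(ρ_ref − ρ) = 2.601 × 5026 m/(2.688 − 2.601) = 150000 m.

150000 m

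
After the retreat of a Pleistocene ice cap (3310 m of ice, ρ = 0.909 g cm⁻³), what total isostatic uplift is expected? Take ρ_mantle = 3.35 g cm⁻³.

Removing the load lets mantle flow back in; uplift u satisfies ρ_ice t = ρ_m u.
u = t ρ_ice/ρ_m = 3310 m × 0.909/3.35 = 898 m.

898 m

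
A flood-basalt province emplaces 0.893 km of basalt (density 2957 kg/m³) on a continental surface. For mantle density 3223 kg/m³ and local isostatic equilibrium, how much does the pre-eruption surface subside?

0.819 km

Subaerial loading: s = t ρ_load / ρ_m.
s = 0.893 km × 2957/3223 = 0.819 km.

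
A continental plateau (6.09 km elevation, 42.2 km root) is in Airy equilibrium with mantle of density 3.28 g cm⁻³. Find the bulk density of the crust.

ρ_c h = (ρ_m − ρ_c) r → ρ_c (h + r) = ρ_m r → ρ_c = ρ_m r / (h + r).
ρ_c = 3.28 × 42.2 km / (6.09 km + 42.2 km) = 2.87 g cm⁻³.

2.87 g cm⁻³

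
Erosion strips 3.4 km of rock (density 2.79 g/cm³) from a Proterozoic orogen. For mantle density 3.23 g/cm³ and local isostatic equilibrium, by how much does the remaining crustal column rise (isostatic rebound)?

Unloading: uplift u = e ρ_c/ρ_m = 3.4 km × 2.79/3.23 = 2.94 km.

2.94 km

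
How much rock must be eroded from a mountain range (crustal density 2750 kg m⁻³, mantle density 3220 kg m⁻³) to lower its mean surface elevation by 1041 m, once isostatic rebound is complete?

7130 m

Net drop Δ = e − u = e − e ρ_c/ρ_m = e (ρ_m − ρ_c)/ρ_m.
e = Δ ρ_m/(ρ_m − ρ_c) = 1041 m × 3220/470 = 7130 m.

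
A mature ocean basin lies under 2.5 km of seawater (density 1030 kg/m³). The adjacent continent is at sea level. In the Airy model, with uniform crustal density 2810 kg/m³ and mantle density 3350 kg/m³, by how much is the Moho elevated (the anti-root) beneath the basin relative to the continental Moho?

Equating mass per unit area of the two columns: replacing crust with seawater at the top is compensated by replacing crust with mantle at the base: d (ρ_c − ρ_w) = a (ρ_m − ρ_c).
a = d (ρ_c − ρ_w)/(ρ_m − ρ_c) = 2.5 km × 1780/540 = 8.24 km.

8.24 km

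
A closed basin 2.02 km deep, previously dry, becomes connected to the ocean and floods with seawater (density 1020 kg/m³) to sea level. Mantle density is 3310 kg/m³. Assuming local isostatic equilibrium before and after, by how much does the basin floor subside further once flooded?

After flooding the water column is d + s deep. Its weight must equal the weight of mantle displaced by the extra subsidence s: (d + s) ρ_w = s ρ_m.
s = d ρ_w / (ρ_m − ρ_w) = 2.02 km × 1020/(3310 − 1020) = 0.9 km.

0.9 km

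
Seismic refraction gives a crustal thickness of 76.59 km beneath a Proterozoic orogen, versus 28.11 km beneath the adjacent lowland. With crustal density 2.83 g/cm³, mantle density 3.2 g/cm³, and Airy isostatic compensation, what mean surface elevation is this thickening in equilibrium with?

Excess crust Δ = 76.59 km − 28.11 km = 48.48 km, split between elevation h and root r with h + r = Δ.
Airy balance ρ_c h = (ρ_m − ρ_c) r gives r = h ρ_c/(ρ_m − ρ_c), so h (1 + ρ_c/(ρ_m − ρ_c)) = Δ, i.e. h = Δ (ρ_m − ρ_c)/ρ_m.
h = 48.48 km × 0.37/3.2 = 5.61 km.

5.61 km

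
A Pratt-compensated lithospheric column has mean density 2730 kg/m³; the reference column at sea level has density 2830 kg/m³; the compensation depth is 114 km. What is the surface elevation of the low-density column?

4.18 km

ρ_ref D = ρ (D + h) → h = D (ρ_ref − ρ)/ρ.
h = 114 km × (2830 − 2730)/2730 = 4.18 km.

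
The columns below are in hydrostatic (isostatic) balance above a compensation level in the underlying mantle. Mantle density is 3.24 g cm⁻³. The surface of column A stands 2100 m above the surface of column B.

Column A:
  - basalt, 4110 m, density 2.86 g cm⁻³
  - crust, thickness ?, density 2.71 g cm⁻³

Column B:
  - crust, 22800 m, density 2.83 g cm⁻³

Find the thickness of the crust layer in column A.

Take the compensation level at the base of the deeper column (depth z_c below the surface of column A) and equate Σ ρ_i t_i down to z_c; mantle fills any gap and the z_c terms cancel.
Column A: 4110×2.86 + x×2.71 + (z_c − 4110 − x)×3.24
Column B: 2100×0 + 22800×2.83 + (z_c − 2100 − 22800)×3.24
The z_c×3.24 term appears on both sides and cancels. Collect the known terms of each column as K = Σ(ρt)_known − 3.24 × (depth of known layers): K_A = 11754.6 − 3.24×4110 = −1561.8; K_B = 64524 − 3.24×(2100 + 22800) = −16152.
Balance: K_A − x×(3.24 − 2.71) = K_B, so x = (K_A − K_B)/(3.24 − 2.71) = 14590.2/0.53 = 27500 m.

27500 m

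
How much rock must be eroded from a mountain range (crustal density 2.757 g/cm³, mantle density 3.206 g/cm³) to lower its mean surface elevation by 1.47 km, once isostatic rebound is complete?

Net drop Δ = e − u = e − e ρ_c/ρ_m = e (ρ_m − ρ_c)/ρ_m.
e = Δ ρ_m/(ρ_m − ρ_c) = 1.47 km × 3.206/0.449 = 10.5 km.

10.5 km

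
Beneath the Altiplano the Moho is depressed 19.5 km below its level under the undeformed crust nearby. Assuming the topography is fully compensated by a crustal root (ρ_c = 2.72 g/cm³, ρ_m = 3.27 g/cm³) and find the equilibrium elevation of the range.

By Archimedes' principle applied to the lithosphere: ρ_c h = (ρ_m − ρ_c) r.
h = r (ρ_m − ρ_c) / ρ_c = 19.5 km × (3.27 − 2.72) / 2.72 = 3.94 km.

3.94 km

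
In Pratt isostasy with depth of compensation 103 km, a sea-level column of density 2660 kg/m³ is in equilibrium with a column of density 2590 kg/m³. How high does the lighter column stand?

ρ_ref D = ρ (D + h) → h = D (ρ_ref − ρ)/ρ.
h = 103 km × (2660 − 2590)/2590 = 2.78 km.

2.78 km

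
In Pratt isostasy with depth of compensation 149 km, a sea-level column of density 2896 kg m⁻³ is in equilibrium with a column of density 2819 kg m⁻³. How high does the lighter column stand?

ρ_ref D = ρ (D + h) → h = D (ρ_ref − ρ)/ρ.
h = 149 km × (2896 − 2819)/2819 = 4.07 km.

4.07 km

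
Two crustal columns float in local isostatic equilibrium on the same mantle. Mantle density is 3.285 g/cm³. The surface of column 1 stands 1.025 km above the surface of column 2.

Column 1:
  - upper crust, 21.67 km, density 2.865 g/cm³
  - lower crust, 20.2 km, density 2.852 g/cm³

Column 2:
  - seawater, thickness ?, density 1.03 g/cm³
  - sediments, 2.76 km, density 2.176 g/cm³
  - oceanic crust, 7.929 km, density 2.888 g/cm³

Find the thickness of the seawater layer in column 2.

3.67 km

Take the compensation level at the base of the deeper column (depth z_c below the surface of column 1) and equate Σ ρ_i t_i down to z_c; mantle fills any gap and the z_c terms cancel.
Column 1: 21.67×2.865 + 20.2×2.852 + (z_c − 41.87)×3.285
Column 2: 1.025×0 + x×1.03 + 2.76×2.176 + 7.929×2.888 + (z_c − 1.025 − 10.689 − x)×3.285
The z_c×3.285 term appears on both sides and cancels. Collect the known terms of each column as K = Σ(ρt)_known − 3.285 × (depth of known layers): K_1 = 119.69495 − 3.285×41.87 = −17.848; K_2 = 28.904712 − 3.285×(1.025 + 10.689) = −9.575778.
Balance: K_1 = K_2 − x×(3.285 − 1.03), so x = (K_2 − K_1)/(3.285 − 1.03) = 8.27222/2.255 = 3.67 km.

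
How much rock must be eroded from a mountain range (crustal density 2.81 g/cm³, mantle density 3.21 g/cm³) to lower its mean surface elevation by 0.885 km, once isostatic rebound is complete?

7.1 km

Net drop Δ = e − u = e − e ρ_c/ρ_m = e (ρ_m − ρ_c)/ρ_m.
e = Δ ρ_m/(ρ_m − ρ_c) = 0.885 km × 3.21/0.4 = 7.1 km.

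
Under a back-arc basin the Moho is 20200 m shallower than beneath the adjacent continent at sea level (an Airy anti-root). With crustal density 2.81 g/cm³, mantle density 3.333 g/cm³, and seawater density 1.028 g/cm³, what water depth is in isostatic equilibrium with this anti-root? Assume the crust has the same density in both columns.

Replacing a thickness d of crust by seawater at the top must be balanced by replacing crust with mantle at the base: d (ρ_c − ρ_w) = a (ρ_m − ρ_c).
d = a (ρ_m − ρ_c)/(ρ_c − ρ_w) = 20200 m × 0.523/1.782 = 5930 m.

5930 m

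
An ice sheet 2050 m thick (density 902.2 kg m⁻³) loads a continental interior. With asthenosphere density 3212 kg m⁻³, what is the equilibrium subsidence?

In Airy isostatic equilibrium: the ice load ρ_ice t is balanced by mantle displaced below, ρ_m s.
s = t ρ_ice / ρ_m = 2050 m × 902.2/3212 = 576 m.

576 m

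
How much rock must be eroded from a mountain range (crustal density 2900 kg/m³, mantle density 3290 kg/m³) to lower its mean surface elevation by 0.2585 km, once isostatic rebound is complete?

Net drop Δ = e − u = e − e ρ_c/ρ_m = e (ρ_m − ρ_c)/ρ_m.
e = Δ ρ_m/(ρ_m − ρ_c) = 0.2585 km × 3290/390 = 2.18 km.

2.18 km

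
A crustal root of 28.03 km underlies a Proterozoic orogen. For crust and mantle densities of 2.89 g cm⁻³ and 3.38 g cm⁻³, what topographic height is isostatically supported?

For local isostatic compensation: ρ_c h = (ρ_m − ρ_c) r.
h = r (ρ_m − ρ_c) / ρ_c = 28.03 km × (3.38 − 2.89) / 2.89 = 4.75 km.

4.75 km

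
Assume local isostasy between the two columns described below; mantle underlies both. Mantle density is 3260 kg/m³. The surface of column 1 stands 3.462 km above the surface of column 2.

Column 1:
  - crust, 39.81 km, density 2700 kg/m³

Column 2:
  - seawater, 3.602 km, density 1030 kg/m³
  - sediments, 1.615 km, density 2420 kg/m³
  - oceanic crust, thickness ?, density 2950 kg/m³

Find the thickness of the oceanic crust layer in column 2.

Take the compensation level at the base of the deeper column (depth z_c below the surface of column 1) and equate Σ ρ_i t_i down to z_c; mantle fills any gap and the z_c terms cancel.
Column 1: 39.81×2700 + (z_c − 39.81)×3260
Column 2: 3.462×0 + 3.602×1030 + 1.615×2420 + x×2950 + (z_c − 3.462 − 5.217 − x)×3260
The z_c×3260 term appears on both sides and cancels. Collect the known terms of each column as K = Σ(ρt)_known − 3260 × (depth of known layers): K_1 = 107487 − 3260×39.81 = −22293.6; K_2 = 7618.36 − 3260×(3.462 + 5.217) = −20675.18.
Balance: K_1 = K_2 − x×(3260 − 2950), so x = (K_2 − K_1)/(3260 − 2950) = 1618.42/310 = 5.22 km.

5.22 km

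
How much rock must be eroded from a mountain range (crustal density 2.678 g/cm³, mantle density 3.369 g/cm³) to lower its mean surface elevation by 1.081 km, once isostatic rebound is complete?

Net drop Δ = e − u = e − e ρ_c/ρ_m = e (ρ_m − ρ_c)/ρ_m.
e = Δ ρ_m/(ρ_m − ρ_c) = 1.081 km × 3.369/0.691 = 5.27 km.

5.27 km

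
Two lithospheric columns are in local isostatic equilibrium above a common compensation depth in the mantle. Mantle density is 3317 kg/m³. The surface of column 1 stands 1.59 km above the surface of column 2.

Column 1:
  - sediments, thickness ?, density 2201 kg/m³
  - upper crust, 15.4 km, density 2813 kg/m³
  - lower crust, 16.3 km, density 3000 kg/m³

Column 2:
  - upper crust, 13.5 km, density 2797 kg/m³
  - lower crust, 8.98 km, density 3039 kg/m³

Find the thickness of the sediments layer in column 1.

1.67 km

Take the compensation level at the base of the deeper column (depth z_c below the surface of column 1) and equate Σ ρ_i t_i down to z_c; mantle fills any gap and the z_c terms cancel.
Column 1: x×2201 + 15.4×2813 + 16.3×3000 + (z_c − 31.7 − x)×3317
Column 2: 1.59×0 + 13.5×2797 + 8.98×3039 + (z_c − 1.59 − 22.48)×3317
The z_c×3317 term appears on both sides and cancels. Collect the known terms of each column as K = Σ(ρt)_known − 3317 × (depth of known layers): K_1 = 92220.2 − 3317×31.7 = −12928.7; K_2 = 65049.72 − 3317×(1.59 + 22.48) = −14790.47.
Balance: K_1 − x×(3317 − 2201) = K_2, so x = (K_1 − K_2)/(3317 − 2201) = 1861.77/1116 = 1.67 km.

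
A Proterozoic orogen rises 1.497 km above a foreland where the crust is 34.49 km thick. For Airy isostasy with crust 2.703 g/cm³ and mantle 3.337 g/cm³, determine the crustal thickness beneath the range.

Root depth r = h ρ_c / (ρ_m − ρ_c) = 1.497 km × 2.703 / 0.634 = 6.382 km.
Total thickness = T + h + r = 34.49 km + 1.497 km + 6.382 km = 42.4 km.

42.4 km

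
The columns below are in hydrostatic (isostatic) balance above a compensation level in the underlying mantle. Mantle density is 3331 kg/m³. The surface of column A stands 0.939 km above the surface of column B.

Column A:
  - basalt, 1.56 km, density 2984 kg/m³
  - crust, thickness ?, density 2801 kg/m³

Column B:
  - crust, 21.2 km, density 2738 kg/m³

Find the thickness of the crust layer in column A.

28.6 km

Take the compensation level at the base of the deeper column (depth z_c below the surface of column A) and equate Σ ρ_i t_i down to z_c; mantle fills any gap and the z_c terms cancel.
Column A: 1.56×2984 + x×2801 + (z_c − 1.56 − x)×3331
Column B: 0.939×0 + 21.2×2738 + (z_c − 0.939 − 21.2)×3331
The z_c×3331 term appears on both sides and cancels. Collect the known terms of each column as K = Σ(ρt)_known − 3331 × (depth of known layers): K_A = 4655.04 − 3331×1.56 = −541.32; K_B = 58045.6 − 3331×(0.939 + 21.2) = −15699.409.
Balance: K_A − x×(3331 − 2801) = K_B, so x = (K_A − K_B)/(3331 − 2801) = 15158.1/530 = 28.6 km.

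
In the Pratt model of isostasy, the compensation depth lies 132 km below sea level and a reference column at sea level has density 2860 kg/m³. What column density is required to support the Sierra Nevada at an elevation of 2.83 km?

Pratt balance: ρ_ref D = ρ (D + h).
ρ = ρ_ref D/(D + h) = 2860 × 132 km/(132 km + 2.83 km) = 2800 kg/m³.

2800 kg/m³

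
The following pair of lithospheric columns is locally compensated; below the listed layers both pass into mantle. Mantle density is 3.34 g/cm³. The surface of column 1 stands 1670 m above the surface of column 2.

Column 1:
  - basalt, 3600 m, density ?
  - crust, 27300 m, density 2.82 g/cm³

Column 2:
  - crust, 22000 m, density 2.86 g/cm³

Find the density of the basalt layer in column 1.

Take the compensation level at the base of the deeper column (depth z_c below the surface of column 1) and equate Σ ρ_i t_i down to z_c; mantle fills any gap and the z_c terms cancel.
Column 1: 3600×ρ + 27300×2.82 + (z_c − 30900)×3.34
Column 2: 1670×0 + 22000×2.86 + (z_c − 1670 − 22000)×3.34
The z_c×3.34 term appears on both sides and cancels. Collect the known terms of each column as K = Σ(ρt)_known − 3.34 × (depth of known layers): K_1 = 76986 − 3.34×30900 = −26220; K_2 = 62920 − 3.34×(1670 + 22000) = −16137.8.
Balance: K_1 + 3600×ρ = K_2, so ρ = (K_2 − K_1)/3600 = 10082.2/3600 = 2.8 g/cm³.

2.8 g/cm³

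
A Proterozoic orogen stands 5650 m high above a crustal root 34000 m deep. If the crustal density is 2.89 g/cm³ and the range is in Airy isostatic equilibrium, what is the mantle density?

3.37 g/cm³

Airy balance: ρ_c h = (ρ_m − ρ_c) r → ρ_m = ρ_c (1 + h/r).
ρ_m = 2.89 × (1 + 5650 m/34000 m) = 3.37 g/cm³.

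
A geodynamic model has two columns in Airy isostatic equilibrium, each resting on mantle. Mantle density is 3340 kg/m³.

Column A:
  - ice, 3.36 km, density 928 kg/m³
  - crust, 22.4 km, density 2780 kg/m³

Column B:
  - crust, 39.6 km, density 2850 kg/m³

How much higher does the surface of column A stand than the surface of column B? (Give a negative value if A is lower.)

For any compensation level in the mantle, the mantle terms cancel and isostasy reduces to e = (Σt_A − Σt_B) − (Σ(ρt)_A − Σ(ρt)_B) / ρ_m.
Σt_A = 25.76 km; Σt_B = 39.6 km; Σ(ρt)_A = 65390.08; Σ(ρt)_B = 112860 (in km·kg/m³).
e = (25.76 − 39.6) − (65390.08 − 112860) / 3340 = 0.373 km.

0.373 km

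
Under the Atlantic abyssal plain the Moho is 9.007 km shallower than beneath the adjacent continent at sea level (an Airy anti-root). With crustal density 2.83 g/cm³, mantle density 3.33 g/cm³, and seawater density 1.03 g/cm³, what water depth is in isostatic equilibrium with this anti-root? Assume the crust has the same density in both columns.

2.5 km

Replacing a thickness d of crust by seawater at the top must be balanced by replacing crust with mantle at the base: d (ρ_c − ρ_w) = a (ρ_m − ρ_c).
d = a (ρ_m − ρ_c)/(ρ_c − ρ_w) = 9.007 km × 0.5/1.8 = 2.5 km.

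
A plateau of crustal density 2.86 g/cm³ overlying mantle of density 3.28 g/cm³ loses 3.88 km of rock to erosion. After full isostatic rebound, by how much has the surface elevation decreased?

0.497 km

Rebound u = e ρ_c/ρ_m = 3.88 km × 2.86/3.28 = 3.383 km.
Net surface drop = e − u = 3.88 km − 3.383 km = e (ρ_m − ρ_c)/ρ_m = 0.497 km.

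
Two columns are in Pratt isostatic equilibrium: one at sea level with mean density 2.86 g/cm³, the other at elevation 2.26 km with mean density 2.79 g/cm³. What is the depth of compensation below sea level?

90.1 km

ρ_ref D = ρ (D + h) → D (ρ_ref − ρ) = ρ h.
D = ρ h/(ρ_ref − ρ) = 2.79 × 2.26 km/(2.86 − 2.79) = 90.1 km.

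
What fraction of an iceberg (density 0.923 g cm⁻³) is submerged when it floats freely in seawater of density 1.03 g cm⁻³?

89.6%

Submerged fraction = ρ_obj/ρ_fluid = 0.923/1.03 = 89.6%.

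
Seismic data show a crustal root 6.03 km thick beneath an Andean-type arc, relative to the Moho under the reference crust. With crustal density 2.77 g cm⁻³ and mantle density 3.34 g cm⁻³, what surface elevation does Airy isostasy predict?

In Airy isostatic equilibrium: ρ_c h = (ρ_m − ρ_c) r.
h = r (ρ_m − ρ_c) / ρ_c = 6.03 km × (3.34 − 2.77) / 2.77 = 1.24 km.

1.24 km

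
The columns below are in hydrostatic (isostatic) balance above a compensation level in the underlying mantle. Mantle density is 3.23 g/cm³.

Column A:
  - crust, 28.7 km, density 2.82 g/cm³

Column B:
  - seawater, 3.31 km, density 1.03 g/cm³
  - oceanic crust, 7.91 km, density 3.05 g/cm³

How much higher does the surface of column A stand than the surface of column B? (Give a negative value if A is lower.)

For any compensation level in the mantle, the mantle terms cancel and isostasy reduces to e = (Σt_A − Σt_B) − (Σ(ρt)_A − Σ(ρt)_B) / ρ_m.
Σt_A = 28.7 km; Σt_B = 11.22 km; Σ(ρt)_A = 80.934; Σ(ρt)_B = 27.5348 (in km·g/cm³).
e = (28.7 − 11.22) − (80.934 − 27.5348) / 3.23 = 0.948 km.

0.948 km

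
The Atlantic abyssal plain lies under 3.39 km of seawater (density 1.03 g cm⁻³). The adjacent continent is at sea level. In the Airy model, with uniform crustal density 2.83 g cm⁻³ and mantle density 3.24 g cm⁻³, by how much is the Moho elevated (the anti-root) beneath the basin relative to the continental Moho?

14.9 km

Isostatic balance requires: replacing crust with seawater at the top is compensated by replacing crust with mantle at the base: d (ρ_c − ρ_w) = a (ρ_m − ρ_c).
a = d (ρ_c − ρ_w)/(ρ_m − ρ_c) = 3.39 km × 1.8/0.41 = 14.9 km.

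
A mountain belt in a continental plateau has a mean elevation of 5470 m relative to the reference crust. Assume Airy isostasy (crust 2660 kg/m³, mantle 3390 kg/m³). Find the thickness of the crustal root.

Isostatic balance requires: the weight of the topography is balanced by the buoyancy of the root, ρ_c h = (ρ_m − ρ_c) r.
r = h · ρ_c / (ρ_m − ρ_c) = 5470 m × 2660 / (3390 − 2660) = 19900 m.

19900 m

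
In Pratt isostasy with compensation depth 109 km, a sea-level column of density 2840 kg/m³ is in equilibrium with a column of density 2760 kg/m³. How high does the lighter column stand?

3.16 km

ρ_ref D = ρ (D + h) → h = D (ρ_ref − ρ)/ρ.
h = 109 km × (2840 − 2760)/2760 = 3.16 km.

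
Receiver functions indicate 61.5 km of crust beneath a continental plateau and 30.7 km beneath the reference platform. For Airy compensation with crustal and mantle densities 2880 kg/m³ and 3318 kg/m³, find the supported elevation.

4.07 km

Excess crust Δ = 61.5 km − 30.7 km = 30.8 km, split between elevation h and root r with h + r = Δ.
Airy balance ρ_c h = (ρ_m − ρ_c) r gives r = h ρ_c/(ρ_m − ρ_c), so h (1 + ρ_c/(ρ_m − ρ_c)) = Δ, i.e. h = Δ (ρ_m − ρ_c)/ρ_m.
h = 30.8 km × 438/3318 = 4.07 km.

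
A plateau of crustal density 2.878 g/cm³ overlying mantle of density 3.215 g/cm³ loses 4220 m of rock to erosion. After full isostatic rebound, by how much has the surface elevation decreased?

442 m

Rebound u = e ρ_c/ρ_m = 4220 m × 2.878/3.215 = 3778 m.
Net surface drop = e − u = 4220 m − 3778 m = e (ρ_m − ρ_c)/ρ_m = 442 m.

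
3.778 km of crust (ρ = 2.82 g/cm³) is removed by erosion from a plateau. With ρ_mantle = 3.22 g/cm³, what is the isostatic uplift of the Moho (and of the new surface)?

Unloading: uplift u = e ρ_c/ρ_m = 3.778 km × 2.82/3.22 = 3.31 km.

3.31 km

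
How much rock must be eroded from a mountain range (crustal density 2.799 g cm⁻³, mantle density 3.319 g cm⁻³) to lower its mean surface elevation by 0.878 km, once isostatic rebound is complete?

Net drop Δ = e − u = e − e ρ_c/ρ_m = e (ρ_m − ρ_c)/ρ_m.
e = Δ ρ_m/(ρ_m − ρ_c) = 0.878 km × 3.319/0.52 = 5.6 km.

5.6 km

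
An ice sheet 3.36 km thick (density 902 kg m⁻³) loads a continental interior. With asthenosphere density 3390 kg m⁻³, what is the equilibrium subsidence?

0.894 km

Balancing pressure at the compensation depth: the ice load ρ_ice t is balanced by mantle displaced below, ρ_m s.
s = t ρ_ice / ρ_m = 3.36 km × 902/3390 = 0.894 km.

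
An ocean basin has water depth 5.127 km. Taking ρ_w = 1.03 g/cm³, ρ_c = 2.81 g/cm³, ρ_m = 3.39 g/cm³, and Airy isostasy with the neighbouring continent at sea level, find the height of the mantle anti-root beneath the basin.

By Archimedes' principle applied to the lithosphere: replacing crust with seawater at the top is compensated by replacing crust with mantle at the base: d (ρ_c − ρ_w) = a (ρ_m − ρ_c).
a = d (ρ_c − ρ_w)/(ρ_m − ρ_c) = 5.127 km × 1.78/0.58 = 15.7 km.

15.7 km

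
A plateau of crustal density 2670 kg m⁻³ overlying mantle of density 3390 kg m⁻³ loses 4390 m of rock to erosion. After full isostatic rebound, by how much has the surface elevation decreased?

Rebound u = e ρ_c/ρ_m = 4390 m × 2670/3390 = 3458 m.
Net surface drop = e − u = 4390 m − 3458 m = e (ρ_m − ρ_c)/ρ_m = 932 m.

932 m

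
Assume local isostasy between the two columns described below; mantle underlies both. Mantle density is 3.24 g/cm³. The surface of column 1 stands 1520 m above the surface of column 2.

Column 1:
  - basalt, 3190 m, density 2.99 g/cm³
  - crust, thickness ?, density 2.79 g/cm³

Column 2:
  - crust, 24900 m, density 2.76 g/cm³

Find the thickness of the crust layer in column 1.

35700 m

Take the compensation level at the base of the deeper column (depth z_c below the surface of column 1) and equate Σ ρ_i t_i down to z_c; mantle fills any gap and the z_c terms cancel.
Column 1: 3190×2.99 + x×2.79 + (z_c − 3190 − x)×3.24
Column 2: 1520×0 + 24900×2.76 + (z_c − 1520 − 24900)×3.24
The z_c×3.24 term appears on both sides and cancels. Collect the known terms of each column as K = Σ(ρt)_known − 3.24 × (depth of known layers): K_1 = 9538.1 − 3.24×3190 = −797.5; K_2 = 68724 − 3.24×(1520 + 24900) = −16876.8.
Balance: K_1 − x×(3.24 − 2.79) = K_2, so x = (K_1 − K_2)/(3.24 − 2.79) = 16079.3/0.45 = 35700 m.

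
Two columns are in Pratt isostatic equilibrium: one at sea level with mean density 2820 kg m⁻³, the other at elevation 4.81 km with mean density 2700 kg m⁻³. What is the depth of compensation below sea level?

ρ_ref D = ρ (D + h) → D (ρ_ref − ρ) = ρ h.
D = ρ h/(ρ_ref − ρ) = 2700 × 4.81 km/(2820 − 2700) = 108 km.

108 km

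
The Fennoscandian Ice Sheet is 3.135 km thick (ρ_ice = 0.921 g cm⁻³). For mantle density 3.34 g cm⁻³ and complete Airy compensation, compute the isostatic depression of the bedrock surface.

0.864 km

In Airy isostatic equilibrium: the ice load ρ_ice t is balanced by mantle displaced below, ρ_m s.
s = t ρ_ice / ρ_m = 3.135 km × 0.921/3.34 = 0.864 km.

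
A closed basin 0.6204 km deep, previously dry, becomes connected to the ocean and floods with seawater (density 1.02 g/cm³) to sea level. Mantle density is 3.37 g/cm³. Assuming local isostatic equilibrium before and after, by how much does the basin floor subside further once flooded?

After flooding the water column is d + s deep. Its weight must equal the weight of mantle displaced by the extra subsidence s: (d + s) ρ_w = s ρ_m.
s = d ρ_w / (ρ_m − ρ_w) = 0.6204 km × 1.02/(3.37 − 1.02) = 0.269 km.

0.269 km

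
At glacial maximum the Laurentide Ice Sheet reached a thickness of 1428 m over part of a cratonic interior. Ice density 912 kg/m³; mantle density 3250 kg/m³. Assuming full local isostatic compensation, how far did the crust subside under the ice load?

401 m

By Archimedes' principle applied to the lithosphere: the ice load ρ_ice t is balanced by mantle displaced below, ρ_m s.
s = t ρ_ice / ρ_m = 1428 m × 912/3250 = 401 m.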